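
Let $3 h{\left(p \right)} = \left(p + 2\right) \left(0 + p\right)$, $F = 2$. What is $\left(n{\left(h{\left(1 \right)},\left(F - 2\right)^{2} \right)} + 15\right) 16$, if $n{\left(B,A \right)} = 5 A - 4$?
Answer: $176$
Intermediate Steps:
$h{\left(p \right)} = \frac{p \left(2 + p\right)}{3}$ ($h{\left(p \right)} = \frac{\left(p + 2\right) \left(0 + p\right)}{3} = \frac{\left(2 + p\right) p}{3} = \frac{p \left(2 + p\right)}{3}$)
$n{\left(B,A \right)} = -4 + 5 A$
$\left(n{\left(h{\left(1 \right)},\left(F - 2\right)^{2} \right)} + 15\right) 16 = \left(\left(-4 + 5 \left(2 - 2\right)^{2}\right) + 15\right) 16 = \left(\left(-4 + 5 \cdot 0^{2}\right) + 15\right) 16 = \left(\left(-4 + 5 \cdot 0\right) + 15\right) 16 = \left(\left(-4 + 0\right) + 15\right) 16 = \left(-4 + 15\right) 16 = 11 \cdot 16 = 176$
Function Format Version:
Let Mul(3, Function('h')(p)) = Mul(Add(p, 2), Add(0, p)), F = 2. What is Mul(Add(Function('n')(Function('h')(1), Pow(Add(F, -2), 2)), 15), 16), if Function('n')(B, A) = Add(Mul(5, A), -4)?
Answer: 176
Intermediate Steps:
Function('h')(p) = Mul(Rational(1, 3), p, Add(2, p)) (Function('h')(p) = Mul(Rational(1, 3), Mul(Add(p, 2), Add(0, p))) = Mul(Rational(1, 3), Mul(Add(2, p), p)) = Mul(Rational(1, 3), Mul(p, Add(2, p))) = Mul(Rational(1, 3), p, Add(2, p)))
Function('n')(B, A) = Add(-4, Mul(5, A))
Mul(Add(Function('n')(Function('h')(1), Pow(Add(F, -2), 2)), 15), 16) = Mul(Add(Add(-4, Mul(5, Pow(Add(2, -2), 2))), 15), 16) = Mul(Add(Add(-4, Mul(5, Pow(0, 2))), 15), 16) = Mul(Add(Add(-4, Mul(5, 0)), 15), 16) = Mul(Add(Add(-4, 0), 15), 16) = Mul(Add(-4, 15), 16) = Mul(11, 16) = 176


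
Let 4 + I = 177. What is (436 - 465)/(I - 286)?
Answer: 29/113 ≈ 0.25664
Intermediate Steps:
I = 173 (I = -4 + 177 = 173)
(436 - 465)/(I - 286) = (436 - 465)/(173 - 286) = -29/(-113) = -29*(-1/113) = 29/113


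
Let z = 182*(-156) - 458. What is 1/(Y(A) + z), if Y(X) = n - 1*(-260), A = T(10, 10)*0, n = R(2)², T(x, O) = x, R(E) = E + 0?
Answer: -1/28586 ≈ -3.4982e-5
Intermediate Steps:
R(E) = E
z = -28850 (z = -28392 - 458 = -28850)
n = 4 (n = 2² = 4)
A = 0 (A = 10*0 = 0)
Y(X) = 264 (Y(X) = 4 - 1*(-260) = 4 + 260 = 264)
1/(Y(A) + z) = 1/(264 - 28850) = 1/(-28586) = -1/28586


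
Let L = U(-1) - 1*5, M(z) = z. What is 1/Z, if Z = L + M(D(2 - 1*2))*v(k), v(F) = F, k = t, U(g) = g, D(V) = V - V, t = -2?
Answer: -⅙ ≈ -0.16667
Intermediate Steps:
D(V) = 0
k = -2
L = -6 (L = -1 - 1*5 = -1 - 5 = -6)
Z = -6 (Z = -6 + 0*(-2) = -6 + 0 = -6)
1/Z = 1/(-6) = -⅙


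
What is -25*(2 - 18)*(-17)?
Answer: -6800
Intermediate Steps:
-25*(2 - 18)*(-17) = -25*(-16)*(-17) = 400*(-17) = -6800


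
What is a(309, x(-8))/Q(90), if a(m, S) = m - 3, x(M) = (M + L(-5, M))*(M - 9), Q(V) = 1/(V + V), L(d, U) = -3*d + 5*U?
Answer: 55080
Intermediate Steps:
Q(V) = 1/(2*V)
x(M) = (-9 + M)*(15 + 6*M) (x(M) = (M + (-3*(-5) + 5*M))*(M - 9) = (M + (15 + 5*M))*(-9 + M) = (15 + 6*M)*(-9 + M) = (-9 + M)*(15 + 6*M))
a(m, S) = -3 + m
a(309, x(-8))/Q(90) = (-3 + 309)/(((1/2)/90)) = 306/(((1/2)*(1/90))) = 306/(1/180) = 306*180 = 55080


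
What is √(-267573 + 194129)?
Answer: 2*I*√18361 ≈ 271.01*I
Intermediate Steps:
√(-267573 + 194129) = √(-73444) = 2*I*√18361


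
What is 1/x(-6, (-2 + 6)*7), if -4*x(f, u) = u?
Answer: -⅐ ≈ -0.14286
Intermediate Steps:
x(f, u) = -u/4
1/x(-6, (-2 + 6)*7) = 1/(-(-2 + 6)*7/4) = 1/(-7) = -⅐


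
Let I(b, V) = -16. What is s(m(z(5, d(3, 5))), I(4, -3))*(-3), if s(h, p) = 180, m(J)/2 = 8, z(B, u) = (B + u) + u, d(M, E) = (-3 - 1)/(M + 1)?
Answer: -540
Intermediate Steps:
d(M, E) = -4/(1 + M)
z(B, u) = B + 2*u
m(J) = 16 (m(J) = 2*8 = 16)
s(m(z(5, d(3, 5))), I(4, -3))*(-3) = 180*(-3) = -540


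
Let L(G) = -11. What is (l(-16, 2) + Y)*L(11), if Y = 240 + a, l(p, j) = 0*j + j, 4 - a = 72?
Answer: -1914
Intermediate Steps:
a = -68 (a = 4 - 1*72 = 4 - 72 = -68)
l(p, j) = j (l(p, j) = 0 + j = j)
Y = 172 (Y = 240 - 68 = 172)
(l(-16, 2) + Y)*L(11) = (2 + 172)*(-11) = 174*(-11) = -1914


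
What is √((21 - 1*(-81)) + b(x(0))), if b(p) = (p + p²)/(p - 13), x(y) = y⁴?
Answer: √102 ≈ 10.100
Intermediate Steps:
b(p) = (p + p²)/(-13 + p)
√((21 - 1*(-81)) + b(x(0))) = √((21 - 1*(-81)) + 0⁴*(1 + 0⁴)/(-13 + 0⁴)) = √((21 + 81) + 0*(1 + 0)/(-13 + 0)) = √(102 + 0*1/(-13)) = √(102 + 0*(-1/13)*1) = √(102 + 0) = √102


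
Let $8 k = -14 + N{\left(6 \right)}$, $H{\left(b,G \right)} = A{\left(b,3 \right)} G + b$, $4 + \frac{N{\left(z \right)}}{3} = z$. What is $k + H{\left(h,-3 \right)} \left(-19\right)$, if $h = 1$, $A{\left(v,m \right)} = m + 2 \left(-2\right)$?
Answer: $-77$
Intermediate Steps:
$N{\left(z \right)} = -12 + 3 z$
$A{\left(v,m \right)} = -4 + m$ ($A{\left(v,m \right)} = m - 4 = -4 + m$)
$H{\left(b,G \right)} = b - G$ ($H{\left(b,G \right)} = \left(-4 + 3\right) G + b = - G + b = b - G$)
$k = -1$ ($k = \frac{-14 + \left(-12 + 3 \cdot 6\right)}{8} = \frac{-14 + \left(-12 + 18\right)}{8} = \frac{-14 + 6}{8} = \frac{1}{8} \left(-8\right) = -1$)
$k + H{\left(h,-3 \right)} \left(-19\right) = -1 + \left(1 - -3\right) \left(-19\right) = -1 + \left(1 + 3\right) \left(-19\right) = -1 + 4 \left(-19\right) = -1 - 76 = -77$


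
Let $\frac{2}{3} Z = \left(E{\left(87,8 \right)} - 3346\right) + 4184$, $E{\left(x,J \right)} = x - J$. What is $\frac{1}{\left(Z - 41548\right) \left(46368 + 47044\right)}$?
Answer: $- \frac{1}{3752593570} \approx -2.6648 \cdot 10^{-10}$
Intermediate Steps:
$Z = \frac{2751}{2}$ ($Z = \frac{3 \left(\left(\left(87 - 8\right) - 3346\right) + 4184\right)}{2} = \frac{3 \left(\left(79 - 3346\right) + 4184\right)}{2} = \frac{3 \left(-3267 + 4184\right)}{2} = \frac{3}{2} \cdot 917 = \frac{2751}{2} \approx 1375.5$)
$\frac{1}{\left(Z - 41548\right) \left(46368 + 47044\right)} = \frac{1}{\left(\frac{2751}{2} - 41548\right) \left(46368 + 47044\right)} = \frac{1}{\left(- \frac{80345}{2}\right) 93412} = \frac{1}{-3752593570} = - \frac{1}{3752593570}$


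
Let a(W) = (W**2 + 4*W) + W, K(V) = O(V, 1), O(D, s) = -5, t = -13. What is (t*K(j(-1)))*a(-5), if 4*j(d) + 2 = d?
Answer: 0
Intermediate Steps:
j(d) = -1/2 + d/4
K(V) = -5
a(W) = W**2 + 5*W
(t*K(j(-1)))*a(-5) = (-13*(-5))*(-5*(5 - 5)) = 65*(-5*0) = 65*0 = 0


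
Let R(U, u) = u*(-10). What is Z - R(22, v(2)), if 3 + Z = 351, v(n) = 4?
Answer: 388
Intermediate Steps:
R(U, u) = -10*u
Z = 348 (Z = -3 + 351 = 348)
Z - R(22, v(2)) = 348 - (-10)*4 = 348 - 1*(-40) = 348 + 40 = 388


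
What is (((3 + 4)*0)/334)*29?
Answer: 0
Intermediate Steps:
(((3 + 4)*0)/334)*29 = ((7*0)*(1/334))*29 = (0*(1/334))*29 = 0*29 = 0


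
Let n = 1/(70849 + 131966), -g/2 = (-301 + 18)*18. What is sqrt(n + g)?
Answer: sqrt(46563602245235)/67605 ≈ 100.94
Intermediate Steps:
g = 10188 (g = -2*(-301 + 18)*18 = -(-566)*18 = -2*(-5094) = 10188)
n = 1/202815 ≈ 4.9306e-6
sqrt(n + g) = sqrt(1/202815 + 10188) = sqrt(2066279221/202815) = sqrt(46563602245235)/67605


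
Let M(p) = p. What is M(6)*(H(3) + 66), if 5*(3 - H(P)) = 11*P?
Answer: 1872/5 ≈ 374.40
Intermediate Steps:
H(P) = 3 - 11*P/5
M(6)*(H(3) + 66) = 6*((3 - 11/5*3) + 66) = 6*((3 - 33/5) + 66) = 6*(-18/5 + 66) = 6*(312/5) = 1872/5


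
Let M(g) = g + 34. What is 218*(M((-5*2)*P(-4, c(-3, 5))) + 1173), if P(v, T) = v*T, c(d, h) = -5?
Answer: 219526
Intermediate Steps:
P(v, T) = T*v
M(g) = 34 + g
218*(M((-5*2)*P(-4, c(-3, 5))) + 1173) = 218*((34 + (-5*2)*(-5*(-4))) + 1173) = 218*((34 - 10*20) + 1173) = 218*((34 - 200) + 1173) = 218*(-166 + 1173) = 218*1007 = 219526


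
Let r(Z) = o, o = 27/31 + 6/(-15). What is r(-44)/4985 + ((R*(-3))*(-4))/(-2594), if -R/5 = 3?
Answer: 69635431/1002159475 ≈ 0.069485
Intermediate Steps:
R = -15 (R = -5*3 = -15)
o = 73/155 (o = 27*(1/31) + 6*(-1/15) = 27/31 - ⅖ = 73/155 ≈ 0.47097)
r(Z) = 73/155
r(-44)/4985 + ((R*(-3))*(-4))/(-2594) = (73/155)/4985 + (-15*(-3)*(-4))/(-2594) = (73/155)*(1/4985) + (45*(-4))*(-1/2594) = 73/772675 - 180*(-1/2594) = 73/772675 + 90/1297 = 69635431/1002159475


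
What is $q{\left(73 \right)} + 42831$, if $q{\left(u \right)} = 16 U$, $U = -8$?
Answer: $42703$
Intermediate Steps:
$q{\left(u \right)} = -128$ ($q{\left(u \right)} = 16 \left(-8\right) = -128$)
$q{\left(73 \right)} + 42831 = -128 + 42831 = 42703$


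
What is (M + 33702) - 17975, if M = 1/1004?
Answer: 15789909/1004 ≈ 15727.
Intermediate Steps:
M = 1/1004 ≈ 0.00099602
(M + 33702) - 17975 = (1/1004 + 33702) - 17975 = 33836809/1004 - 17975 = 15789909/1004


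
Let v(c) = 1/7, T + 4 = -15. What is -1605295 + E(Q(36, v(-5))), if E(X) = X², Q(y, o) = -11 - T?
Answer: -1605231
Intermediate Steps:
T = -19 (T = -4 - 15 = -19)
v(c) = ⅐
Q(y, o) = 8 (Q(y, o) = -11 - 1*(-19) = -11 + 19 = 8)
-1605295 + E(Q(36, v(-5))) = -1605295 + 8² = -1605295 + 64 = -1605231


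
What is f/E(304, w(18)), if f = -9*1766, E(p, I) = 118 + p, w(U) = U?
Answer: -7947/211 ≈ -37.664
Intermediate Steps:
f = -15894
f/E(304, w(18)) = -15894/(118 + 304) = -15894/422 = -15894*1/422 = -7947/211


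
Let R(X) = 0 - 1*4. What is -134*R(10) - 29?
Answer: 507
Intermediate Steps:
R(X) = -4 (R(X) = 0 - 4 = -4)
-134*R(10) - 29 = -134*(-4) - 29 = 536 - 29 = 507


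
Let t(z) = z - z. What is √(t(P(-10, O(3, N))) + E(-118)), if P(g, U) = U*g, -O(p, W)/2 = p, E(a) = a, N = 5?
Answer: I*√118 ≈ 10.863*I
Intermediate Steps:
O(p, W) = -2*p
t(z) = 0
√(t(P(-10, O(3, N))) + E(-118)) = √(0 - 118) = √(-118) = I*√118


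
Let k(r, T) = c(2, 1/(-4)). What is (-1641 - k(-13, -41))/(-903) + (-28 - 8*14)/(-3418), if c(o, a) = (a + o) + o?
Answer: 89119/47852 ≈ 1.8624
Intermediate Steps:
c(o, a) = a + 2*o
k(r, T) = 15/4 (k(r, T) = 1/(-4) + 2*2 = -¼ + 4 = 15/4)
(-1641 - k(-13, -41))/(-903) + (-28 - 8*14)/(-3418) = (-1641 - 1*15/4)/(-903) + (-28 - 8*14)/(-3418) = (-1641 - 15/4)*(-1/903) + (-28 - 112)*(-1/3418) = -6579/4*(-1/903) - 140*(-1/3418) = 51/28 + 70/1709 = 89119/47852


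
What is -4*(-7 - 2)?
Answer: 36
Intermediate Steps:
-4*(-7 - 2) = -4*(-9) = 36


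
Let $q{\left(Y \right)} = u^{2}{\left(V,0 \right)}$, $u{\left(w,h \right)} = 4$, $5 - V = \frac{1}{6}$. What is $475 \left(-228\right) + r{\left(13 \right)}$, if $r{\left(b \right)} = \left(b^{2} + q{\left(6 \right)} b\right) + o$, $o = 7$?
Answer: $-107916$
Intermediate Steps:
$V = \frac{29}{6}$ ($V = 5 - \frac{1}{6} = \frac{29}{6} \approx 4.8333$)
$q{\left(Y \right)} = 16$ ($q{\left(Y \right)} = 4^{2} = 16$)
$r{\left(b \right)} = 7 + b^{2} + 16 b$ ($r{\left(b \right)} = \left(b^{2} + 16 b\right) + 7 = 7 + b^{2} + 16 b$)
$475 \left(-228\right) + r{\left(13 \right)} = 475 \left(-228\right) + \left(7 + 13^{2} + 16 \cdot 13\right) = -108300 + \left(7 + 169 + 208\right) = -108300 + 384 = -107916$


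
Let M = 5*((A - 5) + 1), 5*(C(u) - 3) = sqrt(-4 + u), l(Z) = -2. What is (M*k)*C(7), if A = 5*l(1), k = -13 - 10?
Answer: 4830 + 322*sqrt(3) ≈ 5387.7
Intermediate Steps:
k = -23
C(u) = 3 + sqrt(-4 + u)/5
A = -10 (A = 5*(-2) = -10)
M = -70 (M = 5*((-10 - 5) + 1) = 5*(-15 + 1) = 5*(-14) = -70)
(M*k)*C(7) = (-70*(-23))*(3 + sqrt(-4 + 7)/5) = 1610*(3 + sqrt(3)/5) = 4830 + 322*sqrt(3)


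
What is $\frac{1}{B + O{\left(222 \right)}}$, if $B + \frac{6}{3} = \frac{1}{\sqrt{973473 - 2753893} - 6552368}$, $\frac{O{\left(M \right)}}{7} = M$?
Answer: $\frac{13326567148196304}{20682832211966808781} + \frac{2 i \sqrt{445105}}{103414161059834043905} \approx 0.00064433 + 1.2903 \cdot 10^{-17} i$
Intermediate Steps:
$O{\left(M \right)} = 7 M$
$B = -2 + \frac{1}{-6552368 + 2 i \sqrt{445105}}$ ($B = -2 + \frac{1}{\sqrt{973473 - 2753893} - 6552368} = -2 + \frac{1}{\sqrt{-1780420} - 6552368} = -2 + \frac{1}{2 i \sqrt{445105} - 6552368} = -2 + \frac{1}{-6552368 + 2 i \sqrt{445105}} \approx -2.0 - 3.1079 \cdot 10^{-11} i$)
$\frac{1}{B + O{\left(222 \right)}} = \frac{1}{\left(- \frac{21466765732014}{10733382046961} - \frac{i \sqrt{445105}}{21466764093922}\right) + 7 \cdot 222} = \frac{1}{\left(- \frac{21466765732014}{10733382046961} - \frac{i \sqrt{445105}}{21466764093922}\right) + 1554} = \frac{1}{\frac{16658208935245380}{10733382046961} - \frac{i \sqrt{445105}}{21466764093922}}$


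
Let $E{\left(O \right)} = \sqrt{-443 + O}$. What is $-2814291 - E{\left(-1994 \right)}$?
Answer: $-2814291 - i \sqrt{2437} \approx -2.8143 \cdot 10^{6} - 49.366 i$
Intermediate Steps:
$-2814291 - E{\left(-1994 \right)} = -2814291 - \sqrt{-443 - 1994} = -2814291 - \sqrt{-2437} = -2814291 - i \sqrt{2437}$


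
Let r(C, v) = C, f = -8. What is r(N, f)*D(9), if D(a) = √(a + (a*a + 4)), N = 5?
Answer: 5*√94 ≈ 48.477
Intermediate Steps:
D(a) = √(4 + a + a²) (D(a) = √(a + (a² + 4)) = √(a + (4 + a²)) = √(4 + a + a²))
r(N, f)*D(9) = 5*√(4 + 9 + 9²) = 5*√(4 + 9 + 81) = 5*√94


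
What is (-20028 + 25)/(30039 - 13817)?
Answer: -20003/16222 ≈ -1.2331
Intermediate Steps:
(-20028 + 25)/(30039 - 13817) = -20003/16222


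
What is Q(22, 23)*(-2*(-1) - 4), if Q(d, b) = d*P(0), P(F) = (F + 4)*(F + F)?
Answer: 0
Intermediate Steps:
P(F) = 2*F*(4 + F) (P(F) = (4 + F)*(2*F) = 2*F*(4 + F))
Q(d, b) = 0 (Q(d, b) = d*(2*0*(4 + 0)) = d*(2*0*4) = d*0 = 0)
Q(22, 23)*(-2*(-1) - 4) = 0*(-2*(-1) - 4) = 0*(2 - 4) = 0*(-2) = 0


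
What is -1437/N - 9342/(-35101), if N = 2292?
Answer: -9676091/26817164 ≈ -0.36082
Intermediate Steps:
-1437/N - 9342/(-35101) = -1437/2292 - 9342/(-35101) = -1437*1/2292 - 9342*(-1/35101) = -479/764 + 9342/35101 = -9676091/26817164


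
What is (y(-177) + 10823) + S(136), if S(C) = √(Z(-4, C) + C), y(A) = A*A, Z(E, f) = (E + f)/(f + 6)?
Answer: 42152 + √690262/71 ≈ 42164.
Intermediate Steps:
Z(E, f) = (E + f)/(6 + f)
y(A) = A²
S(C) = √(C + (-4 + C)/(6 + C)) (S(C) = √((-4 + C)/(6 + C) + C) = √(C + (-4 + C)/(6 + C)))
(y(-177) + 10823) + S(136) = ((-177)² + 10823) + √((-4 + 136 + 136*(6 + 136))/(6 + 136)) = (31329 + 10823) + √((-4 + 136 + 136*142)/142) = 42152 + √((-4 + 136 + 19312)/142) = 42152 + √((1/142)*19444) = 42152 + √(9722/71) = 42152 + √690262/71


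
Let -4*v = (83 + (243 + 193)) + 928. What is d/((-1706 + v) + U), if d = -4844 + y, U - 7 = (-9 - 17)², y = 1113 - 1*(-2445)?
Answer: 5144/5539 ≈ 0.92869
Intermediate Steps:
y = 3558 (y = 1113 + 2445 = 3558)
U = 683 (U = 7 + (-9 - 17)² = 7 + (-26)² = 7 + 676 = 683)
v = -1447/4 (v = -((83 + (243 + 193)) + 928)/4 = -((83 + 436) + 928)/4 = -(519 + 928)/4 = -¼*1447 = -1447/4 ≈ -361.75)
d = -1286 (d = -4844 + 3558 = -1286)
d/((-1706 + v) + U) = -1286/((-1706 - 1447/4) + 683) = -1286/(-8271/4 + 683) = -1286/(-5539/4) = -1286*(-4/5539) = 5144/5539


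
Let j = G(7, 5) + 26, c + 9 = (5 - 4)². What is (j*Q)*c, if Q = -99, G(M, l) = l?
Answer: 24552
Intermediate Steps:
c = -8 (c = -9 + (5 - 4)² = -9 + 1² = -9 + 1 = -8)
j = 31 (j = 5 + 26 = 31)
(j*Q)*c = (31*(-99))*(-8) = -3069*(-8) = 24552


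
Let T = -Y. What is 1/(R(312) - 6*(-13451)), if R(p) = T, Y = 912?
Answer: 1/79794 ≈ 1.2532e-5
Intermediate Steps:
T = -912 (T = -1*912 = -912)
R(p) = -912
1/(R(312) - 6*(-13451)) = 1/(-912 - 6*(-13451)) = 1/(-912 + 80706) = 1/79794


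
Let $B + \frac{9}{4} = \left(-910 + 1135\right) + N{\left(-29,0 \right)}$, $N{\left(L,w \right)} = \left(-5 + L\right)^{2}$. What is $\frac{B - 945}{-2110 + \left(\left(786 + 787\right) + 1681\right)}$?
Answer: $\frac{1735}{4576} \approx 0.37915$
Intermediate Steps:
$B = \frac{5515}{4}$ ($B = - \frac{9}{4} + \left(\left(-910 + 1135\right) + \left(-5 - 29\right)^{2}\right) = - \frac{9}{4} + \left(225 + \left(-34\right)^{2}\right) = - \frac{9}{4} + \left(225 + 1156\right) = - \frac{9}{4} + 1381 = \frac{5515}{4} \approx 1378.8$)
$\frac{B - 945}{-2110 + \left(\left(786 + 787\right) + 1681\right)} = \frac{\frac{5515}{4} - 945}{-2110 + \left(\left(786 + 787\right) + 1681\right)} = \frac{1735}{4 \left(-2110 + \left(1573 + 1681\right)\right)} = \frac{1735}{4 \left(-2110 + 3254\right)} = \frac{1735}{4 \cdot 1144} = \frac{1735}{4} \cdot \frac{1}{1144} = \frac{1735}{4576}$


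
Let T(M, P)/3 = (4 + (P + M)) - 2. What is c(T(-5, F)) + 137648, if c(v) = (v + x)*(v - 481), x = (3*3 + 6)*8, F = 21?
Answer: 63350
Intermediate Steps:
x = 120 (x = (9 + 6)*8 = 15*8 = 120)
T(M, P) = 6 + 3*M + 3*P (T(M, P) = 3*((4 + (P + M)) - 2) = 3*((4 + (M + P)) - 2) = 3*((4 + M + P) - 2) = 3*(2 + M + P) = 6 + 3*M + 3*P)
c(v) = (-481 + v)*(120 + v) (c(v) = (v + 120)*(v - 481) = (120 + v)*(-481 + v) = (-481 + v)*(120 + v))
c(T(-5, F)) + 137648 = (-57720 + (6 + 3*(-5) + 3*21)**2 - 361*(6 + 3*(-5) + 3*21)) + 137648 = (-57720 + (6 - 15 + 63)**2 - 361*(6 - 15 + 63)) + 137648 = (-57720 + 54**2 - 361*54) + 137648 = (-57720 + 2916 - 19494) + 137648 = -74298 + 137648 = 63350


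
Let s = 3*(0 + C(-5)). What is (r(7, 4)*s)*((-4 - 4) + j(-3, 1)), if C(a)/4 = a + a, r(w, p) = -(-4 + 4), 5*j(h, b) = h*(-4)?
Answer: 0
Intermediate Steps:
j(h, b) = -4*h/5 (j(h, b) = (h*(-4))/5 = (-4*h)/5 = -4*h/5)
r(w, p) = 0 (r(w, p) = -1*0 = 0)
C(a) = 8*a (C(a) = 4*(a + a) = 4*(2*a) = 8*a)
s = -120 (s = 3*(0 + 8*(-5)) = 3*(0 - 40) = 3*(-40) = -120)
(r(7, 4)*s)*((-4 - 4) + j(-3, 1)) = (0*(-120))*((-4 - 4) - ⅘*(-3)) = 0*(-8 + 12/5) = 0*(-28/5) = 0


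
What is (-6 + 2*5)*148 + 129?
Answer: 721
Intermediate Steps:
(-6 + 2*5)*148 + 129 = (-6 + 10)*148 + 129 = 4*148 + 129 = 592 + 129 = 721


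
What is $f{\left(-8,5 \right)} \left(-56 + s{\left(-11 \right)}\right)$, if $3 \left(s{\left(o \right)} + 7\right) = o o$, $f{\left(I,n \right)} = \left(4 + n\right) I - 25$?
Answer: $\frac{6596}{3} \approx 2198.7$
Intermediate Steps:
$f{\left(I,n \right)} = -25 + I \left(4 + n\right)$ ($f{\left(I,n \right)} = I \left(4 + n\right) - 25 = -25 + I \left(4 + n\right)$)
$s{\left(o \right)} = -7 + \frac{o^{2}}{3}$ ($s{\left(o \right)} = -7 + \frac{o o}{3} = -7 + \frac{o^{2}}{3}$)
$f{\left(-8,5 \right)} \left(-56 + s{\left(-11 \right)}\right) = \left(-25 + 4 \left(-8\right) - 40\right) \left(-56 - \left(7 - \frac{\left(-11\right)^{2}}{3}\right)\right) = \left(-25 - 32 - 40\right) \left(-56 + \left(-7 + \frac{1}{3} \cdot 121\right)\right) = - 97 \left(-56 + \left(-7 + \frac{121}{3}\right)\right) = - 97 \left(-56 + \frac{100}{3}\right) = \left(-97\right) \left(- \frac{68}{3}\right) = \frac{6596}{3}$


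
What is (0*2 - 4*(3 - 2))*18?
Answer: -72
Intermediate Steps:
(0*2 - 4*(3 - 2))*18 = (0 - 4*1)*18 = (0 - 4)*18 = -4*18 = -72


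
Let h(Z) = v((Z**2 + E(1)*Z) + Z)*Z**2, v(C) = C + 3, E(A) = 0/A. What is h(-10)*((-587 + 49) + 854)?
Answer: 2938800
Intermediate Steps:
E(A) = 0
v(C) = 3 + C
h(Z) = Z**2*(3 + Z + Z**2) (h(Z) = (3 + ((Z**2 + 0*Z) + Z))*Z**2 = (3 + ((Z**2 + 0) + Z))*Z**2 = (3 + (Z**2 + Z))*Z**2 = (3 + (Z + Z**2))*Z**2 = (3 + Z + Z**2)*Z**2 = Z**2*(3 + Z + Z**2))
h(-10)*((-587 + 49) + 854) = ((-10)**2*(3 - 10*(1 - 10)))*((-587 + 49) + 854) = (100*(3 - 10*(-9)))*(-538 + 854) = (100*(3 + 90))*316 = (100*93)*316 = 9300*316 = 2938800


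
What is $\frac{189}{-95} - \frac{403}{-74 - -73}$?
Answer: $\frac{38096}{95} \approx 401.01$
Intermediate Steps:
$\frac{189}{-95} - \frac{403}{-74 - -73} = 189 \left(- \frac{1}{95}\right) - \frac{403}{-74 + 73} = - \frac{189}{95} - \frac{403}{-1} = - \frac{189}{95} - -403 = - \frac{189}{95} + 403 = \frac{38096}{95}$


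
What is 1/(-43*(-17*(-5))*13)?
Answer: -1/47515 ≈ -2.1046e-5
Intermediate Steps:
1/(-43*(-17*(-5))*13) = 1/(-3655*13) = 1/(-43*1105) = 1/(-47515) = -1/47515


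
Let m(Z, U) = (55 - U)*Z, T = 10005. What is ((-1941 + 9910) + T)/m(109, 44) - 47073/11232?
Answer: 339029/31392 ≈ 10.800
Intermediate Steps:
m(Z, U) = Z*(55 - U)
((-1941 + 9910) + T)/m(109, 44) - 47073/11232 = ((-1941 + 9910) + 10005)/((109*(55 - 1*44))) - 47073/11232 = (7969 + 10005)/((109*(55 - 44))) - 47073*1/11232 = 17974/((109*11)) - 1207/288 = 17974/1199 - 1207/288 = 17974*(1/1199) - 1207/288 = 1634/109 - 1207/288 = 339029/31392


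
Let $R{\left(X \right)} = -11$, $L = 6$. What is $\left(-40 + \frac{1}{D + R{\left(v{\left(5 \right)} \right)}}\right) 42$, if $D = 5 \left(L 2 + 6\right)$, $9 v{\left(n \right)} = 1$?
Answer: $- \frac{132678}{79} \approx -1679.5$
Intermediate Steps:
$v{\left(n \right)} = \frac{1}{9}$ ($v{\left(n \right)} = \frac{1}{9} \cdot 1 = \frac{1}{9}$)
$D = 90$ ($D = 5 \left(6 \cdot 2 + 6\right) = 5 \left(12 + 6\right) = 5 \cdot 18 = 90$)
$\left(-40 + \frac{1}{D + R{\left(v{\left(5 \right)} \right)}}\right) 42 = \left(-40 + \frac{1}{90 - 11}\right) 42 = \left(-40 + \frac{1}{79}\right) 42 = \left(- \frac{3159}{79}\right) 42 = - \frac{132678}{79}$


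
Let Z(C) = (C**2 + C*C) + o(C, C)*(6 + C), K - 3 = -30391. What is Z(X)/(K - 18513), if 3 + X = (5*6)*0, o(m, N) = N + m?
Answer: 0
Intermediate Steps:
K = -30388 (K = 3 - 30391 = -30388)
X = -3 (X = -3 + (5*6)*0 = -3 + 30*0 = -3 + 0 = -3)
Z(C) = 2*C**2 + 2*C*(6 + C) (Z(C) = (C**2 + C*C) + (C + C)*(6 + C) = (C**2 + C**2) + (2*C)*(6 + C) = 2*C**2 + 2*C*(6 + C))
Z(X)/(K - 18513) = (4*(-3)*(3 - 3))/(-30388 - 18513) = (4*(-3)*0)/(-48901) = 0*(-1/48901) = 0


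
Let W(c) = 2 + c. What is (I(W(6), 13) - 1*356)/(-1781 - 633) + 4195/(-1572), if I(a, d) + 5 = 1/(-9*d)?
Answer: -186404879/73998756 ≈ -2.5190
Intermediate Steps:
I(a, d) = -5 - 1/(9*d) (I(a, d) = -5 + 1/(-9*d) = -5 - 1/(9*d))
(I(W(6), 13) - 1*356)/(-1781 - 633) + 4195/(-1572) = ((-5 - ⅑/13) - 1*356)/(-1781 - 633) + 4195/(-1572) = ((-5 - ⅑*1/13) - 356)/(-2414) + 4195*(-1/1572) = ((-5 - 1/117) - 356)*(-1/2414) - 4195/1572 = (-586/117 - 356)*(-1/2414) - 4195/1572 = -42238/117*(-1/2414) - 4195/1572 = 21119/141219 - 4195/1572 = -186404879/73998756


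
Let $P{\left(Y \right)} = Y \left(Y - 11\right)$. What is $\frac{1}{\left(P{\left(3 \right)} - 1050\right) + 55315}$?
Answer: $\frac{1}{54241} \approx 1.8436 \cdot 10^{-5}$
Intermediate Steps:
$P{\left(Y \right)} = Y \left(-11 + Y\right)$
$\frac{1}{\left(P{\left(3 \right)} - 1050\right) + 55315} = \frac{1}{\left(3 \left(-11 + 3\right) - 1050\right) + 55315} = \frac{1}{\left(3 \left(-8\right) - 1050\right) + 55315} = \frac{1}{\left(-24 - 1050\right) + 55315} = \frac{1}{-1074 + 55315} = \frac{1}{54241}$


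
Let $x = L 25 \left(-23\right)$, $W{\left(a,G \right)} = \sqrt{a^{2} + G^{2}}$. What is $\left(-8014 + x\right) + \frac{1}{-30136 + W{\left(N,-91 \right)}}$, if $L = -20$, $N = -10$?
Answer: $\frac{3165880990754}{908170115} - \frac{17 \sqrt{29}}{908170115} \approx 3486.0$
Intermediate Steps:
$W{\left(a,G \right)} = \sqrt{G^{2} + a^{2}}$
$x = 11500$ ($x = \left(-20\right) 25 \left(-23\right) = \left(-500\right) \left(-23\right) = 11500$)
$\left(-8014 + x\right) + \frac{1}{-30136 + W{\left(N,-91 \right)}} = \left(-8014 + 11500\right) + \frac{1}{-30136 + \sqrt{\left(-91\right)^{2} + \left(-10\right)^{2}}} = 3486 + \frac{1}{-30136 + \sqrt{8281 + 100}} = 3486 + \frac{1}{-30136 + \sqrt{8381}} = 3486 + \frac{1}{-30136 + 17 \sqrt{29}}$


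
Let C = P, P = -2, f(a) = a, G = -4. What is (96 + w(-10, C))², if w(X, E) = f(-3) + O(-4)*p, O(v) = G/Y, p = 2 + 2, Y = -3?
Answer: 87025/9 ≈ 9669.4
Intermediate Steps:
C = -2
p = 4
O(v) = 4/3 (O(v) = -4/(-3) = -4*(-⅓) = 4/3)
w(X, E) = 7/3 (w(X, E) = -3 + (4/3)*4 = -3 + 16/3 = 7/3)
(96 + w(-10, C))² = (96 + 7/3)² = (295/3)² = 87025/9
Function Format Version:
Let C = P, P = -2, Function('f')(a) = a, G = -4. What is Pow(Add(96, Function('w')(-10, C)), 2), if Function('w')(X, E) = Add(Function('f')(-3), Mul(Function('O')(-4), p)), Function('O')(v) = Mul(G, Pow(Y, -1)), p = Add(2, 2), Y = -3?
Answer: Rational(87025, 9) ≈ 9669.4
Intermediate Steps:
C = -2
p = 4
Function('O')(v) = Rational(4, 3) (Function('O')(v) = Mul(-4, Pow(-3, -1)) = Mul(-4, Rational(-1, 3)) = Rational(4, 3))
Function('w')(X, E) = Rational(7, 3) (Function('w')(X, E) = Add(-3, Mul(Rational(4, 3), 4)) = Add(-3, Rational(16, 3)) = Rational(7, 3))
Pow(Add(96, Function('w')(-10, C)), 2) = Pow(Add(96, Rational(7, 3)), 2) = Pow(Rational(295, 3), 2) = Rational(87025, 9)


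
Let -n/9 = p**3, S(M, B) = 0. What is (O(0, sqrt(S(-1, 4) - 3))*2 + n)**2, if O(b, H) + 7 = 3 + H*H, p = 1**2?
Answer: 529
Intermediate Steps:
p = 1
O(b, H) = -4 + H**2 (O(b, H) = -7 + (3 + H*H) = -7 + (3 + H**2) = -4 + H**2)
n = -9 (n = -9*1**3 = -9*1 = -9)
(O(0, sqrt(S(-1, 4) - 3))*2 + n)**2 = ((-4 + (sqrt(0 - 3))**2)*2 - 9)**2 = ((-4 + (sqrt(-3))**2)*2 - 9)**2 = ((-4 + (I*sqrt(3))**2)*2 - 9)**2 = ((-4 - 3)*2 - 9)**2 = (-7*2 - 9)**2 = (-14 - 9)**2 = (-23)**2 = 529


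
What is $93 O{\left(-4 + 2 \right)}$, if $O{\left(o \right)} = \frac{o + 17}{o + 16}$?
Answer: $\frac{1395}{14} \approx 99.643$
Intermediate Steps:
$O{\left(o \right)} = \frac{17 + o}{16 + o}$
$93 O{\left(-4 + 2 \right)} = 93 \frac{17 + \left(-4 + 2\right)}{16 + \left(-4 + 2\right)} = 93 \frac{17 - 2}{16 - 2} = 93 \cdot \frac{1}{14} \cdot 15 = 93 \cdot \frac{15}{14} = \frac{1395}{14}$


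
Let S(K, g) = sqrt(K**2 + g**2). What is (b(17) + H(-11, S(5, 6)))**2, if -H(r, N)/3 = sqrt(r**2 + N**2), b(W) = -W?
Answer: 1927 + 102*sqrt(182) ≈ 3303.1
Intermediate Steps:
H(r, N) = -3*sqrt(N**2 + r**2) (H(r, N) = -3*sqrt(r**2 + N**2) = -3*sqrt(N**2 + r**2))
(b(17) + H(-11, S(5, 6)))**2 = (-1*17 - 3*sqrt((sqrt(5**2 + 6**2))**2 + (-11)**2))**2 = (-17 - 3*sqrt((sqrt(25 + 36))**2 + 121))**2 = (-17 - 3*sqrt((sqrt(61))**2 + 121))**2 = (-17 - 3*sqrt(61 + 121))**2 = (-17 - 3*sqrt(182))**2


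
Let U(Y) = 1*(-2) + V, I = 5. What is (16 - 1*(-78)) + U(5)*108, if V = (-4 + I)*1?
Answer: -14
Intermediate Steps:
V = 1 (V = (-4 + 5)*1 = 1*1 = 1)
U(Y) = -1 (U(Y) = 1*(-2) + 1 = -2 + 1 = -1)
(16 - 1*(-78)) + U(5)*108 = (16 - 1*(-78)) - 1*108 = (16 + 78) - 108 = 94 - 108 = -14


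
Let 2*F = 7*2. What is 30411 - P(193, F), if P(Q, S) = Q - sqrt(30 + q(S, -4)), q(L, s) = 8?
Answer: 30218 + sqrt(38) ≈ 30224.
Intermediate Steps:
F = 7 (F = (7*2)/2 = (1/2)*14 = 7)
P(Q, S) = Q - sqrt(38) (P(Q, S) = Q - sqrt(30 + 8) = Q - sqrt(38))
30411 - P(193, F) = 30411 - (193 - sqrt(38)) = 30411 + (-193 + sqrt(38)) = 30218 + sqrt(38)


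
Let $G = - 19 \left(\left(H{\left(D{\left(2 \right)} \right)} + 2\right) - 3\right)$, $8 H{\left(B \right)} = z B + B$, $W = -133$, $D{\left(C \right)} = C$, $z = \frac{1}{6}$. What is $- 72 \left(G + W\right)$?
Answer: $8607$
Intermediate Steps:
$z = \frac{1}{6} \approx 0.16667$
$H{\left(B \right)} = \frac{7 B}{48}$ ($H{\left(B \right)} = \frac{\frac{B}{6} + B}{8} = \frac{\frac{7}{6} B}{8} = \frac{7 B}{48}$)
$G = \frac{323}{24}$ ($G = - 19 \left(\left(\frac{7}{48} \cdot 2 + 2\right) - 3\right) = - 19 \left(\left(\frac{7}{24} + 2\right) - 3\right) = - 19 \left(\frac{55}{24} - 3\right) = \left(-19\right) \left(- \frac{17}{24}\right) = \frac{323}{24} \approx 13.458$)
$- 72 \left(G + W\right) = - 72 \left(\frac{323}{24} - 133\right) = \left(-72\right) \left(- \frac{2869}{24}\right) = 8607$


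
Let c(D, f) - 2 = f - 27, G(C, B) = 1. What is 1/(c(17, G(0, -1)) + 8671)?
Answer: 1/8647 ≈ 0.00011565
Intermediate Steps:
c(D, f) = -25 + f (c(D, f) = 2 + (f - 27) = 2 + (-27 + f) = -25 + f)
1/(c(17, G(0, -1)) + 8671) = 1/((-25 + 1) + 8671) = 1/(-24 + 8671) = 1/8647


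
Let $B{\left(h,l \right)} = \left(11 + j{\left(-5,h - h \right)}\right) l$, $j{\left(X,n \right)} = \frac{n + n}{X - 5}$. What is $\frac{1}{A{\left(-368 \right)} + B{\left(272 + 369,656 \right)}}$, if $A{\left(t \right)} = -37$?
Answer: $\frac{1}{7179} \approx 0.0001393$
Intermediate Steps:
$j{\left(X,n \right)} = \frac{2 n}{-5 + X}$
$B{\left(h,l \right)} = 11 l$ ($B{\left(h,l \right)} = \left(11 + \frac{2 \left(h - h\right)}{-5 - 5}\right) l = \left(11 + 2 \cdot 0 \frac{1}{-10}\right) l = \left(11 + 2 \cdot 0 \left(- \frac{1}{10}\right)\right) l = \left(11 + 0\right) l = 11 l$)
$\frac{1}{A{\left(-368 \right)} + B{\left(272 + 369,656 \right)}} = \frac{1}{-37 + 11 \cdot 656} = \frac{1}{-37 + 7216} = \frac{1}{7179}$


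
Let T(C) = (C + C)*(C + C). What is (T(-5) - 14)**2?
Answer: 7396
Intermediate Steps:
T(C) = 4*C**2 (T(C) = (2*C)*(2*C) = 4*C**2)
(T(-5) - 14)**2 = (4*(-5)**2 - 14)**2 = (4*25 - 14)**2 = (100 - 14)**2 = 86**2 = 7396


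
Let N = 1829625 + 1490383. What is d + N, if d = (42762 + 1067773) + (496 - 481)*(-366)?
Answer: 4425053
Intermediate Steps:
N = 3320008
d = 1105045 (d = 1110535 + 15*(-366) = 1110535 - 5490 = 1105045)
d + N = 1105045 + 3320008 = 4425053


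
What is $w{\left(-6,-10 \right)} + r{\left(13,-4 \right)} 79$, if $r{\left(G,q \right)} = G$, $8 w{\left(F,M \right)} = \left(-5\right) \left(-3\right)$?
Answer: $\frac{8231}{8} \approx 1028.9$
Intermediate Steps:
$w{\left(F,M \right)} = \frac{15}{8}$ ($w{\left(F,M \right)} = \frac{\left(-5\right) \left(-3\right)}{8} = \frac{1}{8} \cdot 15 = \frac{15}{8}$)
$w{\left(-6,-10 \right)} + r{\left(13,-4 \right)} 79 = \frac{15}{8} + 13 \cdot 79 = \frac{15}{8} + 1027 = \frac{8231}{8}$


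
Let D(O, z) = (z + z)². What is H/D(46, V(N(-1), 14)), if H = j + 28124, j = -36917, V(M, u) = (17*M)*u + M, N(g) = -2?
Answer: -8793/913936 ≈ -0.0096210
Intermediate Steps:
V(M, u) = M + 17*M*u (V(M, u) = 17*M*u + M = M + 17*M*u)
D(O, z) = 4*z² (D(O, z) = (2*z)² = 4*z²)
H = -8793 (H = -36917 + 28124 = -8793)
H/D(46, V(N(-1), 14)) = -8793*1/(16*(1 + 17*14)²) = -8793*1/(16*(1 + 238)²) = -8793/(4*(-2*239)²) = -8793/(4*(-478)²) = -8793/(4*228484) = -8793/913936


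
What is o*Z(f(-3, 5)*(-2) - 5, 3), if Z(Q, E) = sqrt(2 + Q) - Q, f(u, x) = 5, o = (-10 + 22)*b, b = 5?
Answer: 900 + 60*I*sqrt(13) ≈ 900.0 + 216.33*I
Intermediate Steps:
o = 60 (o = (-10 + 22)*5 = 12*5 = 60)
o*Z(f(-3, 5)*(-2) - 5, 3) = 60*(sqrt(2 + (5*(-2) - 5)) - (5*(-2) - 5)) = 60*(sqrt(2 + (-10 - 5)) - (-10 - 5)) = 60*(sqrt(2 - 15) - 1*(-15)) = 60*(sqrt(-13) + 15) = 60*(I*sqrt(13) + 15) = 60*(15 + I*sqrt(13)) = 900 + 60*I*sqrt(13)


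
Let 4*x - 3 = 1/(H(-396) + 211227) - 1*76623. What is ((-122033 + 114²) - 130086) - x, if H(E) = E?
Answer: -185504293633/843324 ≈ -2.1997e+5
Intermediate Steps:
x = -16153871219/843324 (x = ¾ + (1/(-396 + 211227) - 1*76623)/4 = ¾ + (1/210831 - 76623)/4 = ¾ + (¼)*(-16154503712/210831) = ¾ - 4038625928/210831 = -16153871219/843324 ≈ -19155.)
((-122033 + 114²) - 130086) - x = ((-122033 + 114²) - 130086) - 1*(-16153871219/843324) = ((-122033 + 12996) - 130086) + 16153871219/843324 = (-109037 - 130086) + 16153871219/843324 = -239123 + 16153871219/843324 = -185504293633/843324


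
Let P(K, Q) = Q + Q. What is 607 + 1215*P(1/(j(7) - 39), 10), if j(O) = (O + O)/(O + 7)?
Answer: 24907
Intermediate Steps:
j(O) = 2*O/(7 + O) (j(O) = (2*O)/(7 + O) = 2*O/(7 + O))
P(K, Q) = 2*Q
607 + 1215*P(1/(j(7) - 39), 10) = 607 + 1215*(2*10) = 607 + 1215*20 = 607 + 24300 = 24907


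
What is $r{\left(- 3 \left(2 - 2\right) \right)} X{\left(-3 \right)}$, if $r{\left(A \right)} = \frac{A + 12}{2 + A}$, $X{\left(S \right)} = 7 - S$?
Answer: $60$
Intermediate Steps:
$r{\left(A \right)} = \frac{12 + A}{2 + A}$
$r{\left(- 3 \left(2 - 2\right) \right)} X{\left(-3 \right)} = \frac{12 - 3 \left(2 - 2\right)}{2 - 3 \left(2 - 2\right)} \left(7 - -3\right) = \frac{12 - 0}{2 - 0} \left(7 + 3\right) = \frac{12 + 0}{2 + 0} \cdot 10 = \frac{1}{2} \cdot 12 \cdot 10 = 6 \cdot 10 = 60$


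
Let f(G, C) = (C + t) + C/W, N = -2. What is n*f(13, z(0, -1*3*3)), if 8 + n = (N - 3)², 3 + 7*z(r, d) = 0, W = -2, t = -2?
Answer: -527/14 ≈ -37.643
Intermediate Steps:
z(r, d) = -3/7 (z(r, d) = -3/7 + (⅐)*0 = -3/7 + 0 = -3/7)
f(G, C) = -2 + C/2 (f(G, C) = (C - 2) + C/(-2) = (-2 + C) + C*(-½) = (-2 + C) - C/2 = -2 + C/2)
n = 17 (n = -8 + (-2 - 3)² = -8 + (-5)² = -8 + 25 = 17)
n*f(13, z(0, -1*3*3)) = 17*(-2 + (½)*(-3/7)) = 17*(-2 - 3/14) = 17*(-31/14) = -527/14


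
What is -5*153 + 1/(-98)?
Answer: -74971/98 ≈ -765.01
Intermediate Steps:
-5*153 + 1/(-98) = -765 - 1/98 = -74971/98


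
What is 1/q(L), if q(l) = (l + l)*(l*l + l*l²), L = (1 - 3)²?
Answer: 1/640 ≈ 0.0015625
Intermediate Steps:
L = 4 (L = (-2)² = 4)
q(l) = 2*l*(l² + l³) (q(l) = (2*l)*(l² + l³) = 2*l*(l² + l³))
1/q(L) = 1/(2*4³*(1 + 4)) = 1/(2*64*5) = 1/640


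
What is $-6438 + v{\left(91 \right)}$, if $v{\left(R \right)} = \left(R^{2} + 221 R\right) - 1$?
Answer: $21953$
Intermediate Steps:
$v{\left(R \right)} = -1 + R^{2} + 221 R$
$-6438 + v{\left(91 \right)} = -6438 + \left(-1 + 91^{2} + 221 \cdot 91\right) = -6438 + \left(-1 + 8281 + 20111\right) = -6438 + 28391 = 21953$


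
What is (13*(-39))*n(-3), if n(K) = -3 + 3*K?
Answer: 6084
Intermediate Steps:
(13*(-39))*n(-3) = (13*(-39))*(-3 + 3*(-3)) = -507*(-3 - 9) = -507*(-12) = 6084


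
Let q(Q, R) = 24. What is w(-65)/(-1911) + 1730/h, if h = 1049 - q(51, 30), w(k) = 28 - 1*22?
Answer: 219992/130585 ≈ 1.6847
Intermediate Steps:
w(k) = 6 (w(k) = 28 - 22 = 6)
h = 1025 (h = 1049 - 1*24 = 1049 - 24 = 1025)
w(-65)/(-1911) + 1730/h = 6/(-1911) + 1730/1025 = 6*(-1/1911) + 1730*(1/1025) = -2/637 + 346/205 = 219992/130585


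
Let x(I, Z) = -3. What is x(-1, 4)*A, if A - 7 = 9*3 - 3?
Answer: -93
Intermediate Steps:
A = 31 (A = 7 + (9*3 - 3) = 7 + (27 - 3) = 7 + 24 = 31)
x(-1, 4)*A = -3*31 = -93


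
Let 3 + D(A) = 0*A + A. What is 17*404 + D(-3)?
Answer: 6862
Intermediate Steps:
D(A) = -3 + A (D(A) = -3 + (0*A + A) = -3 + (0 + A) = -3 + A)
17*404 + D(-3) = 17*404 + (-3 - 3) = 6868 - 6 = 6862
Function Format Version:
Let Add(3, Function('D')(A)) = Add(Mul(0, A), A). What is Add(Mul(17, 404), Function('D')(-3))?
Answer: 6862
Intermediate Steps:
Function('D')(A) = Add(-3, A) (Function('D')(A) = Add(-3, Add(Mul(0, A), A)) = Add(-3, Add(0, A)) = Add(-3, A))
Add(Mul(17, 404), Function('D')(-3)) = Add(Mul(17, 404), Add(-3, -3)) = Add(6868, -6) = 6862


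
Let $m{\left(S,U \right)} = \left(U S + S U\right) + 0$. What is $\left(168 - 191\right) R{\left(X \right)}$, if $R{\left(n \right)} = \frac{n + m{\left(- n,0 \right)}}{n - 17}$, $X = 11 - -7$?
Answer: $-414$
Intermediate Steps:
$m{\left(S,U \right)} = 2 S U$ ($m{\left(S,U \right)} = \left(S U + S U\right) + 0 = 2 S U + 0 = 2 S U$)
$X = 18$ ($X = 11 + 7 = 18$)
$R{\left(n \right)} = \frac{n}{-17 + n}$ ($R{\left(n \right)} = \frac{n + 2 \left(- n\right) 0}{n - 17} = \frac{n + 0}{-17 + n} = \frac{n}{-17 + n}$)
$\left(168 - 191\right) R{\left(X \right)} = \left(168 - 191\right) \frac{18}{-17 + 18} = - 23 \cdot \frac{18}{1} = - 23 \cdot 18 \cdot 1 = \left(-23\right) 18 = -414$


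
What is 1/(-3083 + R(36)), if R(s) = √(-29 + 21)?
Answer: -3083/9504897 - 2*I*√2/9504897 ≈ -0.00032436 - 2.9758e-7*I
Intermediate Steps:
R(s) = 2*I*√2 (R(s) = √(-8) = 2*I*√2)
1/(-3083 + R(36)) = 1/(-3083 + 2*I*√2)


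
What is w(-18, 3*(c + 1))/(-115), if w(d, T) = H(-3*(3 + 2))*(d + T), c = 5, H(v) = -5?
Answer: 0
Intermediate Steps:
w(d, T) = -5*T - 5*d (w(d, T) = -5*(d + T) = -5*(T + d) = -5*T - 5*d)
w(-18, 3*(c + 1))/(-115) = (-15*(5 + 1) - 5*(-18))/(-115) = (-15*6 + 90)*(-1/115) = (-5*18 + 90)*(-1/115) = (-90 + 90)*(-1/115) = 0*(-1/115) = 0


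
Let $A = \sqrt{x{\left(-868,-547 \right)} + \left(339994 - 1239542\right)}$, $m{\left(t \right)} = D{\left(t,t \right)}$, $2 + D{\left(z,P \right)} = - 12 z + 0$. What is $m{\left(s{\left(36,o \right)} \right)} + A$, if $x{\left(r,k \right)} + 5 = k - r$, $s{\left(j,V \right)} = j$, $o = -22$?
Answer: $-434 + 4 i \sqrt{56202} \approx -434.0 + 948.28 i$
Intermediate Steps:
$x{\left(r,k \right)} = -5 + k - r$ ($x{\left(r,k \right)} = -5 + \left(k - r\right) = -5 + k - r$)
$D{\left(z,P \right)} = -2 - 12 z$ ($D{\left(z,P \right)} = -2 + \left(- 12 z + 0\right) = -2 - 12 z$)
$m{\left(t \right)} = -2 - 12 t$
$A = 4 i \sqrt{56202}$ ($A = \sqrt{\left(-5 - 547 - -868\right) + \left(339994 - 1239542\right)} = \sqrt{\left(-5 - 547 + 868\right) - 899548} = \sqrt{316 - 899548} = \sqrt{-899232} = 4 i \sqrt{56202} \approx 948.28 i$)
$m{\left(s{\left(36,o \right)} \right)} + A = \left(-2 - 432\right) + 4 i \sqrt{56202} = -434 + 4 i \sqrt{56202}$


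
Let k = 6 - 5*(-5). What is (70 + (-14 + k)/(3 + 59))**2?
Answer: 18983449/3844 ≈ 4938.5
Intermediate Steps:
k = 31 (k = 6 + 25 = 31)
(70 + (-14 + k)/(3 + 59))**2 = (70 + (-14 + 31)/(3 + 59))**2 = (70 + 17/62)**2 = (4357/62)**2 = 18983449/3844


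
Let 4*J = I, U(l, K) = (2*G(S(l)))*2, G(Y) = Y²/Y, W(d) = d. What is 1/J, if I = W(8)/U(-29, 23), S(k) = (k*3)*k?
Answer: 5046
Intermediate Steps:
S(k) = 3*k² (S(k) = (3*k)*k = 3*k²)
G(Y) = Y
U(l, K) = 12*l² (U(l, K) = (2*(3*l²))*2 = (6*l²)*2 = 12*l²)
I = 2/2523 (I = 8/((12*(-29)²)) = 8/((12*841)) = 8/10092 = 8*(1/10092) = 2/2523 ≈ 0.00079271)
J = 1/5046 (J = (¼)*(2/2523) = 1/5046 ≈ 0.00019818)
1/J = 1/(1/5046) = 5046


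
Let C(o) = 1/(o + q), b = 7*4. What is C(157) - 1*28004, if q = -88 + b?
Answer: -2716387/97 ≈ -28004.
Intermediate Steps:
b = 28
q = -60 (q = -88 + 28 = -60)
C(o) = 1/(-60 + o) (C(o) = 1/(o - 60) = 1/(-60 + o))
C(157) - 1*28004 = 1/(-60 + 157) - 1*28004 = 1/97 - 28004 = -2716387/97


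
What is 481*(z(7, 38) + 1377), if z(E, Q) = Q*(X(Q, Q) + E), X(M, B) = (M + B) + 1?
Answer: 2197689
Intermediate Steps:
X(M, B) = 1 + B + M (X(M, B) = (B + M) + 1 = 1 + B + M)
z(E, Q) = Q*(1 + E + 2*Q) (z(E, Q) = Q*((1 + Q + Q) + E) = Q*((1 + 2*Q) + E) = Q*(1 + E + 2*Q))
481*(z(7, 38) + 1377) = 481*(38*(1 + 7 + 2*38) + 1377) = 481*(38*(1 + 7 + 76) + 1377) = 481*(38*84 + 1377) = 481*(3192 + 1377) = 481*4569 = 2197689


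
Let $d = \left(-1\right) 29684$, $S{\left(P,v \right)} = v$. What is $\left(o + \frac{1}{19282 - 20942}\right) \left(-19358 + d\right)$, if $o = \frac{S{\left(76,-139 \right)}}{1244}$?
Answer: $\frac{711059958}{129065} \approx 5509.3$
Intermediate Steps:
$o = - \frac{139}{1244} \approx -0.11174$
$d = -29684$
$\left(o + \frac{1}{19282 - 20942}\right) \left(-19358 + d\right) = \left(- \frac{139}{1244} + \frac{1}{19282 - 20942}\right) \left(-19358 - 29684\right) = \left(- \frac{139}{1244} + \frac{1}{-1660}\right) \left(-49042\right) = \left(- \frac{139}{1244} - \frac{1}{1660}\right) \left(-49042\right) = \left(- \frac{14499}{129065}\right) \left(-49042\right) = \frac{711059958}{129065}$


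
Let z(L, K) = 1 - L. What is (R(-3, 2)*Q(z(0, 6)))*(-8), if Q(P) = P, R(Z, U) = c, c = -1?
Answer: 8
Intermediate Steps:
R(Z, U) = -1
(R(-3, 2)*Q(z(0, 6)))*(-8) = -(1 - 1*0)*(-8) = -(1 + 0)*(-8) = -1*1*(-8) = -1*(-8) = 8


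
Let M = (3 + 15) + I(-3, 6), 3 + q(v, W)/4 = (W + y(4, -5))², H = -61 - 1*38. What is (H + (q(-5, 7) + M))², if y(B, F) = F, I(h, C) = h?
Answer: 6400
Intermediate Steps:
H = -99 (H = -61 - 38 = -99)
q(v, W) = -12 + 4*(-5 + W)² (q(v, W) = -12 + 4*(W - 5)² = -12 + 4*(-5 + W)²)
M = 15 (M = (3 + 15) - 3 = 18 - 3 = 15)
(H + (q(-5, 7) + M))² = (-99 + ((-12 + 4*(-5 + 7)²) + 15))² = (-99 + ((-12 + 4*2²) + 15))² = (-99 + ((-12 + 4*4) + 15))² = (-99 + ((-12 + 16) + 15))² = (-99 + (4 + 15))² = (-99 + 19)² = (-80)² = 6400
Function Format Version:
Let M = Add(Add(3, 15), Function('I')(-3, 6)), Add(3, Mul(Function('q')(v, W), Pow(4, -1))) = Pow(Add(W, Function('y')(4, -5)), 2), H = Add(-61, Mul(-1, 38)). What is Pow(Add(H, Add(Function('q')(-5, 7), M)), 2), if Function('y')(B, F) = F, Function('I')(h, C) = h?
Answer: 6400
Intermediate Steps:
H = -99 (H = Add(-61, -38) = -99)
Function('q')(v, W) = Add(-12, Mul(4, Pow(Add(-5, W), 2))) (Function('q')(v, W) = Add(-12, Mul(4, Pow(Add(W, -5), 2))) = Add(-12, Mul(4, Pow(Add(-5, W), 2))))
M = 15 (M = Add(Add(3, 15), -3) = Add(18, -3) = 15)
Pow(Add(H, Add(Function('q')(-5, 7), M)), 2) = Pow(Add(-99, Add(Add(-12, Mul(4, Pow(Add(-5, 7), 2))), 15)), 2) = Pow(Add(-99, Add(Add(-12, Mul(4, Pow(2, 2))), 15)), 2) = Pow(Add(-99, Add(Add(-12, Mul(4, 4)), 15)), 2) = Pow(Add(-99, Add(Add(-12, 16), 15)), 2) = Pow(Add(-99, Add(4, 15)), 2) = Pow(Add(-99, 19), 2) = Pow(-80, 2) = 6400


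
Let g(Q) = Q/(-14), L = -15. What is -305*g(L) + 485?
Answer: 2215/14 ≈ 158.21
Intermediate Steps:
g(Q) = -Q/14 (g(Q) = Q*(-1/14) = -Q/14)
-305*g(L) + 485 = -(-305)*(-15)/14 + 485 = -305*15/14 + 485 = -4575/14 + 485 = 2215/14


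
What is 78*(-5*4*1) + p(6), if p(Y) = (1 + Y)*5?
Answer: -1525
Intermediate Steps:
p(Y) = 5 + 5*Y
78*(-5*4*1) + p(6) = 78*(-5*4*1) + (5 + 5*6) = 78*(-20*1) + (5 + 30) = 78*(-20) + 35 = -1560 + 35 = -1525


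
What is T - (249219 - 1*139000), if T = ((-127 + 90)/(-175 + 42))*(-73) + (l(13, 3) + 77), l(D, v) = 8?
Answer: -14650523/133 ≈ -1.1015e+5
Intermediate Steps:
T = 8604/133 (T = ((-127 + 90)/(-175 + 42))*(-73) + (8 + 77) = -37/(-133)*(-73) + 85 = -37*(-1/133)*(-73) + 85 = (37/133)*(-73) + 85 = -2701/133 + 85 = 8604/133 ≈ 64.692)
T - (249219 - 1*139000) = 8604/133 - (249219 - 1*139000) = 8604/133 - (249219 - 139000) = 8604/133 - 1*110219 = 8604/133 - 110219 = -14650523/133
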